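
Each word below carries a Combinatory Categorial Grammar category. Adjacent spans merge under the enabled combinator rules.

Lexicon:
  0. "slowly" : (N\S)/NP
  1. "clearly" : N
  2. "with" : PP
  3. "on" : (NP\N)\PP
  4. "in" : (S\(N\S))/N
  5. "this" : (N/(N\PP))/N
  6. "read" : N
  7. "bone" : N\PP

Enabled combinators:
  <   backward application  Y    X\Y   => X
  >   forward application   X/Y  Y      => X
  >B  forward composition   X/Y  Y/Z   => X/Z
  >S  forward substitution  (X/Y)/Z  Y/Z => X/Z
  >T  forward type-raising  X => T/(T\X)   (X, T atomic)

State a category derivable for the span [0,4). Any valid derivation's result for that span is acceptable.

N\S

[0,8] S   <
  [0,4] N\S   >
    [0,1] "slowly" : (N\S)/NP
    [1,4] NP   <
      [1,2] "clearly" : N
      [2,4] NP\N   <
        [2,3] "with" : PP
        [3,4] "on" : (NP\N)\PP
  [4,8] S\(N\S)   >
    [4,5] "in" : (S\(N\S))/N
    [5,8] N   >
      [5,7] N/(N\PP)   >
        [5,6] "this" : (N/(N\PP))/N
        [6,7] "read" : N
      [7,8] "bone" : N\PP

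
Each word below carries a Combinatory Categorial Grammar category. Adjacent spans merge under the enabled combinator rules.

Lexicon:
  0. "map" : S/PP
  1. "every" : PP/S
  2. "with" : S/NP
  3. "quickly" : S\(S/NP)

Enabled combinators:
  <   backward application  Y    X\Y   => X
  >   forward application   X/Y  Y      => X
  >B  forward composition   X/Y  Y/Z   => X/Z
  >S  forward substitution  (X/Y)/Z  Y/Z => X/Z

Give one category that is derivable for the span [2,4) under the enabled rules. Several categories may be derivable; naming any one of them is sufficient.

[0,4] S   >
  [0,1] "map" : S/PP
  [1,4] PP   >
    [1,2] "every" : PP/S
    [2,4] S   <
      [2,3] "with" : S/NP
      [3,4] "quickly" : S\(S/NP)

S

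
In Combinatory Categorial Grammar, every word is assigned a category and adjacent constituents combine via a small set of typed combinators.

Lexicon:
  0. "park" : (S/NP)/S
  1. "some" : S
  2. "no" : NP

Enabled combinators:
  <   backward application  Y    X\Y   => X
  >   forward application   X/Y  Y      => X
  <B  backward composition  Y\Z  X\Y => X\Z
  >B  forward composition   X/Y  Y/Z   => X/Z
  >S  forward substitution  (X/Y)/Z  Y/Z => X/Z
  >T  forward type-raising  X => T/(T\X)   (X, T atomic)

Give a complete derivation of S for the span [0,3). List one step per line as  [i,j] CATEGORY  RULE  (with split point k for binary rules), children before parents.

[0,3] S   >
  [0,2] S/NP   >
    [0,1] "park" : (S/NP)/S
    [1,2] "some" : S
  [2,3] "no" : NP

[0,1] (S/NP)/S  lex  "park"
[1,2] S  lex  "some"
[0,2] S/NP  >  k=1
[2,3] NP  lex  "no"
[0,3] S  >  k=2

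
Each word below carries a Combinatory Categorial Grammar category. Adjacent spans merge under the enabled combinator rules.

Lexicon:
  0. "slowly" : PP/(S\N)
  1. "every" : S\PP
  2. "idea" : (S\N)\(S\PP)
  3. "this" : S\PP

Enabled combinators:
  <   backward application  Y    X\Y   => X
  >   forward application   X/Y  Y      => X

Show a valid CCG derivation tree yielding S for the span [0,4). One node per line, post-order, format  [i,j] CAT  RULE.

[0,1] PP/(S\N)  lex  "slowly"
[1,2] S\PP  lex  "every"
[2,3] (S\N)\(S\PP)  lex  "idea"
[1,3] S\N  <  k=2
[0,3] PP  >  k=1
[3,4] S\PP  lex  "this"
[0,4] S  <  k=3

[0,4] S   <
  [0,3] PP   >
    [0,1] "slowly" : PP/(S\N)
    [1,3] S\N   <
      [1,2] "every" : S\PP
      [2,3] "idea" : (S\N)\(S\PP)
  [3,4] "this" : S\PP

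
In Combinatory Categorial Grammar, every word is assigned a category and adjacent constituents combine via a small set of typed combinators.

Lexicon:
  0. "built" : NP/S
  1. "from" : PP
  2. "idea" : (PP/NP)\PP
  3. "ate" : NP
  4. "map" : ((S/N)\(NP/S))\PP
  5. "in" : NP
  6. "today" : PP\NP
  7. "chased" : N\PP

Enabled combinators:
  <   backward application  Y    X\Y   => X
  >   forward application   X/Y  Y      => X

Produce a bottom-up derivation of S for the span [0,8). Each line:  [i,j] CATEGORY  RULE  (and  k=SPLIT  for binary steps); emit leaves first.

[0,8] S   >
  [0,5] S/N   <
    [0,1] "built" : NP/S
    [1,5] (S/N)\(NP/S)   <
      [1,4] PP   >
        [1,3] PP/NP   <
          [1,2] "from" : PP
          [2,3] "idea" : (PP/NP)\PP
        [3,4] "ate" : NP
      [4,5] "map" : ((S/N)\(NP/S))\PP
  [5,8] N   <
    [5,7] PP   <
      [5,6] "in" : NP
      [6,7] "today" : PP\NP
    [7,8] "chased" : N\PP

[0,1] NP/S  lex  "built"
[1,2] PP  lex  "from"
[2,3] (PP/NP)\PP  lex  "idea"
[1,3] PP/NP  <  k=2
[3,4] NP  lex  "ate"
[1,4] PP  >  k=3
[4,5] ((S/N)\(NP/S))\PP  lex  "map"
[1,5] (S/N)\(NP/S)  <  k=4
[0,5] S/N  <  k=1
[5,6] NP  lex  "in"
[6,7] PP\NP  lex  "today"
[5,7] PP  <  k=6
[7,8] N\PP  lex  "chased"
[5,8] N  <  k=7
[0,8] S  >  k=5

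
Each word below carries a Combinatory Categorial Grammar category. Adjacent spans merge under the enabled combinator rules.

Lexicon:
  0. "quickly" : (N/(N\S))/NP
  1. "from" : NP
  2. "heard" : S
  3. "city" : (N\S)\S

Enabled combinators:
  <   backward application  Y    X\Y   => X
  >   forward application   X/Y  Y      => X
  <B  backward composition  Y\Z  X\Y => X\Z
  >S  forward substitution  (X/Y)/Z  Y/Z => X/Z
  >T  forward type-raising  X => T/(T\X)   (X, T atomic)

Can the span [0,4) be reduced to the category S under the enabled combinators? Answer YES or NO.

(N/(N\S))/NP NP S (N\S)\S
CKY chart[0,4] = {N, N/(N\N), NP/(NP\N), PP/(PP\N), S/(S\N)}; S ∉ chart

NO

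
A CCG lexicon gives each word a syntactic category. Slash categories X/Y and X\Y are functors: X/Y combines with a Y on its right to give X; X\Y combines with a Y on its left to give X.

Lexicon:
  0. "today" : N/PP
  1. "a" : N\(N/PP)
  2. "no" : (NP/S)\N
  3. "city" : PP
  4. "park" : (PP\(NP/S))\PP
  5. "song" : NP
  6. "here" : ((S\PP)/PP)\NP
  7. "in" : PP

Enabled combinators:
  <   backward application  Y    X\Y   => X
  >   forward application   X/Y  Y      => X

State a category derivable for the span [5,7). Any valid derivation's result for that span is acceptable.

[0,8] S   <
  [0,5] PP   <
    [0,3] NP/S   <
      [0,2] N   <
        [0,1] "today" : N/PP
        [1,2] "a" : N\(N/PP)
      [2,3] "no" : (NP/S)\N
    [3,5] PP\(NP/S)   <
      [3,4] "city" : PP
      [4,5] "park" : (PP\(NP/S))\PP
  [5,8] S\PP   >
    [5,7] (S\PP)/PP   <
      [5,6] "song" : NP
      [6,7] "here" : ((S\PP)/PP)\NP
    [7,8] "in" : PP

(S\PP)/PP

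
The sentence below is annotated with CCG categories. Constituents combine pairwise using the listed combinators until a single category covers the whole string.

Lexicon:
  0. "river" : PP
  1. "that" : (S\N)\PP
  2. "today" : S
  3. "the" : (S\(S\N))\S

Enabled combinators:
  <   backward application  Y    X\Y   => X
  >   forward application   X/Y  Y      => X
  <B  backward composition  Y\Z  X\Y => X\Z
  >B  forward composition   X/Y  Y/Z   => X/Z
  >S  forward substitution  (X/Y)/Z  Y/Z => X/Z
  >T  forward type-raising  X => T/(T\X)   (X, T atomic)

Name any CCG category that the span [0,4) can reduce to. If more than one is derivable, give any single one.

[0,4] S   <
  [0,2] S\N   <
    [0,1] "river" : PP
    [1,2] "that" : (S\N)\PP
  [2,4] S\(S\N)   <
    [2,3] "today" : S
    [3,4] "the" : (S\(S\N))\S

S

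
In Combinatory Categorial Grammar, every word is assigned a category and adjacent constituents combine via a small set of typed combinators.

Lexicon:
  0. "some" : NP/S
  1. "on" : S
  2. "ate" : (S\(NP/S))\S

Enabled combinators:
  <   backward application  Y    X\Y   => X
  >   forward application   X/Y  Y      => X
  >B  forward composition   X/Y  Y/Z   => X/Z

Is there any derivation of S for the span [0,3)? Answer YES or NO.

[0,3] S   <
  [0,1] "some" : NP/S
  [1,3] S\(NP/S)   <
    [1,2] "on" : S
    [2,3] "ate" : (S\(NP/S))\S

YES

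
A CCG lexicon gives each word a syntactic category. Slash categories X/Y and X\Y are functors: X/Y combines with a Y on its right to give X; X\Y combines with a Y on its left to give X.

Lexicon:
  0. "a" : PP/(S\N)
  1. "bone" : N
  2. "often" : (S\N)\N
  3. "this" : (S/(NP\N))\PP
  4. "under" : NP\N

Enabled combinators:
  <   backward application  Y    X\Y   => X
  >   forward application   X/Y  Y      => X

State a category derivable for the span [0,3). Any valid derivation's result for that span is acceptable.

[0,5] S   >
  [0,4] S/(NP\N)   <
    [0,3] PP   >
      [0,1] "a" : PP/(S\N)
      [1,3] S\N   <
        [1,2] "bone" : N
        [2,3] "often" : (S\N)\N
    [3,4] "this" : (S/(NP\N))\PP
  [4,5] "under" : NP\N

PP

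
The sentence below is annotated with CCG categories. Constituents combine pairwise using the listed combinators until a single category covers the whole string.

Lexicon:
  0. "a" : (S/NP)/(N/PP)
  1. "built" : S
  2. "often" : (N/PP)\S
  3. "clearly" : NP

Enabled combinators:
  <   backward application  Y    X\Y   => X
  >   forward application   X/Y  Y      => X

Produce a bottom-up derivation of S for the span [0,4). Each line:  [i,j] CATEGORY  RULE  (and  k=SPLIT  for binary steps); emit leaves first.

[0,4] S   >
  [0,3] S/NP   >
    [0,1] "a" : (S/NP)/(N/PP)
    [1,3] N/PP   <
      [1,2] "built" : S
      [2,3] "often" : (N/PP)\S
  [3,4] "clearly" : NP

[0,1] (S/NP)/(N/PP)  lex  "a"
[1,2] S  lex  "built"
[2,3] (N/PP)\S  lex  "often"
[1,3] N/PP  <  k=2
[0,3] S/NP  >  k=1
[3,4] NP  lex  "clearly"
[0,4] S  >  k=3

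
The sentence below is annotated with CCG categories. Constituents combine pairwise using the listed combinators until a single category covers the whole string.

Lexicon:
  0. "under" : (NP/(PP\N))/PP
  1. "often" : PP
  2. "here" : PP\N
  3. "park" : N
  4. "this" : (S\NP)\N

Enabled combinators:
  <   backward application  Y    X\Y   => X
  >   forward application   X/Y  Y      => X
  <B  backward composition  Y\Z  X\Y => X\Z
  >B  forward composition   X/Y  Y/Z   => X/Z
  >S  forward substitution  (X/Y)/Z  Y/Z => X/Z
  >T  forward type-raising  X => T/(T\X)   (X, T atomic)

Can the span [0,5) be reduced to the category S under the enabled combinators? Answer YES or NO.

YES

[0,5] S   <
  [0,3] NP   >
    [0,2] NP/(PP\N)   >
      [0,1] "under" : (NP/(PP\N))/PP
      [1,2] "often" : PP
    [2,3] "here" : PP\N
  [3,5] S\NP   <
    [3,4] "park" : N
    [4,5] "this" : (S\NP)\N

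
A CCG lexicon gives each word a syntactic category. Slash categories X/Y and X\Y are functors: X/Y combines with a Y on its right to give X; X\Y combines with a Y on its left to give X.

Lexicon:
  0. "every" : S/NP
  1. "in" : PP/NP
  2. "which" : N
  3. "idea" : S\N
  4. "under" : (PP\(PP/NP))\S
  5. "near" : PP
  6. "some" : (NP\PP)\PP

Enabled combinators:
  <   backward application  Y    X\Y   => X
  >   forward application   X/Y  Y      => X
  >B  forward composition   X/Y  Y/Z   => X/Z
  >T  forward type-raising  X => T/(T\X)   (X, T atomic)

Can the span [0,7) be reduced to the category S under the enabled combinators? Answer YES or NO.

YES

[0,7] S   >
  [0,1] "every" : S/NP
  [1,7] NP   <
    [1,5] PP   <
      [1,2] "in" : PP/NP
      [2,5] PP\(PP/NP)   <
        [2,4] S   <
          [2,3] "which" : N
          [3,4] "idea" : S\N
        [4,5] "under" : (PP\(PP/NP))\S
    [5,7] NP\PP   <
      [5,6] "near" : PP
      [6,7] "some" : (NP\PP)\PP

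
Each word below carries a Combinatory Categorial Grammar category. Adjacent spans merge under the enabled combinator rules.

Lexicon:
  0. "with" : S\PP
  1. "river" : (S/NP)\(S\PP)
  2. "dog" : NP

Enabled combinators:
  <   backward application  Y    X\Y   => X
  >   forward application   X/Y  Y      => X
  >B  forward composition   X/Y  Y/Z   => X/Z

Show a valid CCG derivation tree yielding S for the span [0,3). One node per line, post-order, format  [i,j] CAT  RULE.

[0,3] S   >
  [0,2] S/NP   <
    [0,1] "with" : S\PP
    [1,2] "river" : (S/NP)\(S\PP)
  [2,3] "dog" : NP

[0,1] S\PP  lex  "with"
[1,2] (S/NP)\(S\PP)  lex  "river"
[0,2] S/NP  <  k=1
[2,3] NP  lex  "dog"
[0,3] S  >  k=2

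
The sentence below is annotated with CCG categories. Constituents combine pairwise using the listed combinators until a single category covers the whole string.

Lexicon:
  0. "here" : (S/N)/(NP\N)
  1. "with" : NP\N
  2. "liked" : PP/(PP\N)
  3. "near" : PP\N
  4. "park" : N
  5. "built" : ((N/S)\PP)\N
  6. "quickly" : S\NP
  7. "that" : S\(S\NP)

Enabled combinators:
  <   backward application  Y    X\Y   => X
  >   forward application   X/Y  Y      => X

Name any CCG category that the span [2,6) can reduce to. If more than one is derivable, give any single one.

N/S

[0,8] S   >
  [0,2] S/N   >
    [0,1] "here" : (S/N)/(NP\N)
    [1,2] "with" : NP\N
  [2,8] N   >
    [2,6] N/S   <
      [2,4] PP   >
        [2,3] "liked" : PP/(PP\N)
        [3,4] "near" : PP\N
      [4,6] (N/S)\PP   <
        [4,5] "park" : N
        [5,6] "built" : ((N/S)\PP)\N
    [6,8] S   <
      [6,7] "quickly" : S\NP
      [7,8] "that" : S\(S\NP)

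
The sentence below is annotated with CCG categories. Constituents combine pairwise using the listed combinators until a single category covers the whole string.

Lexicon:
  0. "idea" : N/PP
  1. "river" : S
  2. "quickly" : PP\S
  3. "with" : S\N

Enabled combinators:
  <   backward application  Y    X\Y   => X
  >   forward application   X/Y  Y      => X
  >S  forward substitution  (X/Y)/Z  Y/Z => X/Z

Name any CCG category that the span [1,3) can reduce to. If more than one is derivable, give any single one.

[0,4] S   <
  [0,3] N   >
    [0,1] "idea" : N/PP
    [1,3] PP   <
      [1,2] "river" : S
      [2,3] "quickly" : PP\S
  [3,4] "with" : S\N

PP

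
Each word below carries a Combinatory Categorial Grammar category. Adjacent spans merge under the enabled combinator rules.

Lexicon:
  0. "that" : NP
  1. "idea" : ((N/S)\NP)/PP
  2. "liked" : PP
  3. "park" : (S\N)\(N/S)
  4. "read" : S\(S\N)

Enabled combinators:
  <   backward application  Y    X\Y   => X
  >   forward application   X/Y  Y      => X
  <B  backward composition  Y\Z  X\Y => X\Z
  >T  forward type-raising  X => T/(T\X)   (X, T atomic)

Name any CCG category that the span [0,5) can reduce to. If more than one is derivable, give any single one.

[0,5] S   <
  [0,4] S\N   <
    [0,3] N/S   <
      [0,1] "that" : NP
      [1,3] (N/S)\NP   >
        [1,2] "idea" : ((N/S)\NP)/PP
        [2,3] "liked" : PP
    [3,4] "park" : (S\N)\(N/S)
  [4,5] "read" : S\(S\N)

S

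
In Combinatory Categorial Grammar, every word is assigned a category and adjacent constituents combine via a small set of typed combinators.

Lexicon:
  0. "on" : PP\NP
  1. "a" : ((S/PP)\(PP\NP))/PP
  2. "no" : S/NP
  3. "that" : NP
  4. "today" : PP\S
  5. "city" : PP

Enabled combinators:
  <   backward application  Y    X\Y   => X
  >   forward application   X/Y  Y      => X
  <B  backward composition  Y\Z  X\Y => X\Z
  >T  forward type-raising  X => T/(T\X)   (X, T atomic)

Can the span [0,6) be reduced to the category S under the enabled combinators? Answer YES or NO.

[0,6] S   >
  [0,5] S/PP   <
    [0,1] "on" : PP\NP
    [1,5] (S/PP)\(PP\NP)   >
      [1,2] "a" : ((S/PP)\(PP\NP))/PP
      [2,5] PP   <
        [2,4] S   >
          [2,3] "no" : S/NP
          [3,4] "that" : NP
        [4,5] "today" : PP\S
  [5,6] "city" : PP

YES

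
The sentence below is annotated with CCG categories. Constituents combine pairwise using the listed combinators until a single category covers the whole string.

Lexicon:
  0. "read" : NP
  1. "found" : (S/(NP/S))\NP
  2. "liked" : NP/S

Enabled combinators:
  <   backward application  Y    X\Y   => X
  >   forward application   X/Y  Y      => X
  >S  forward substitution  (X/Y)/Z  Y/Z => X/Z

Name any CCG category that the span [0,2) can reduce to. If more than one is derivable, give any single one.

S/(NP/S)

[0,3] S   >
  [0,2] S/(NP/S)   <
    [0,1] "read" : NP
    [1,2] "found" : (S/(NP/S))\NP
  [2,3] "liked" : NP/S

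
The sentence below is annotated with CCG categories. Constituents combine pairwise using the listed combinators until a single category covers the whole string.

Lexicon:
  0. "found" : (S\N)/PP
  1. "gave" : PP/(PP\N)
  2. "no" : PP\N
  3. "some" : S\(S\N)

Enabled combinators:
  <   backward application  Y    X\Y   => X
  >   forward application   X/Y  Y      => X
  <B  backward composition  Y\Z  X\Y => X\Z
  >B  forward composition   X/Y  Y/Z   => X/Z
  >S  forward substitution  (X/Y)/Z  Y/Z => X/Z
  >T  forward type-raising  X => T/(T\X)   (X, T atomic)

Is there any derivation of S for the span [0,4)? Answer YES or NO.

[0,4] S   <
  [0,3] S\N   >
    [0,1] "found" : (S\N)/PP
    [1,3] PP   >
      [1,2] "gave" : PP/(PP\N)
      [2,3] "no" : PP\N
  [3,4] "some" : S\(S\N)

YES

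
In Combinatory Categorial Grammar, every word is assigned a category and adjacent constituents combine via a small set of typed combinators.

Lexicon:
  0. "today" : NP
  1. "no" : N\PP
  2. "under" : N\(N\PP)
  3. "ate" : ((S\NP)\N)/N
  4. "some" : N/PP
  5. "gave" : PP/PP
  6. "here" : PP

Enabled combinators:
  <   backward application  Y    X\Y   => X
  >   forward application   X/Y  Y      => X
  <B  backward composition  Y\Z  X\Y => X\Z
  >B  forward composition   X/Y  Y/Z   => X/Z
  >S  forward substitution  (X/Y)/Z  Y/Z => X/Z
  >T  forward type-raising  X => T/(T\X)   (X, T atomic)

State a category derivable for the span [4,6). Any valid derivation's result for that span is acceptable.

[0,7] S   >
  [0,1] S/(S\NP)   >T
    [0,1] "today" : NP
  [1,7] S\NP   <
    [1,3] N   <
      [1,2] "no" : N\PP
      [2,3] "under" : N\(N\PP)
    [3,7] (S\NP)\N   >
      [3,4] "ate" : ((S\NP)\N)/N
      [4,7] N   >
        [4,6] N/PP   >B
          [4,5] "some" : N/PP
          [5,6] "gave" : PP/PP
        [6,7] "here" : PP

N/PP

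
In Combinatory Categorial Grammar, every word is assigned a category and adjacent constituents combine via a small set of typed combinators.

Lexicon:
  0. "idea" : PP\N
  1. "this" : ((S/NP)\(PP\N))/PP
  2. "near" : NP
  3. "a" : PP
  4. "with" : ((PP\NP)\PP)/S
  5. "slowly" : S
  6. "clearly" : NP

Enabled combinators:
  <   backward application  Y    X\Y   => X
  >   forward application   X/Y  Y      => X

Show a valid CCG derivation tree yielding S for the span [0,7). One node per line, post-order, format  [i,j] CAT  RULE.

[0,7] S   >
  [0,6] S/NP   <
    [0,1] "idea" : PP\N
    [1,6] (S/NP)\(PP\N)   >
      [1,2] "this" : ((S/NP)\(PP\N))/PP
      [2,6] PP   <
        [2,3] "near" : NP
        [3,6] PP\NP   <
          [3,4] "a" : PP
          [4,6] (PP\NP)\PP   >
            [4,5] "with" : ((PP\NP)\PP)/S
            [5,6] "slowly" : S
  [6,7] "clearly" : NP

[0,1] PP\N  lex  "idea"
[1,2] ((S/NP)\(PP\N))/PP  lex  "this"
[2,3] NP  lex  "near"
[3,4] PP  lex  "a"
[4,5] ((PP\NP)\PP)/S  lex  "with"
[5,6] S  lex  "slowly"
[4,6] (PP\NP)\PP  >  k=5
[3,6] PP\NP  <  k=4
[2,6] PP  <  k=3
[1,6] (S/NP)\(PP\N)  >  k=2
[0,6] S/NP  <  k=1
[6,7] NP  lex  "clearly"
[0,7] S  >  k=6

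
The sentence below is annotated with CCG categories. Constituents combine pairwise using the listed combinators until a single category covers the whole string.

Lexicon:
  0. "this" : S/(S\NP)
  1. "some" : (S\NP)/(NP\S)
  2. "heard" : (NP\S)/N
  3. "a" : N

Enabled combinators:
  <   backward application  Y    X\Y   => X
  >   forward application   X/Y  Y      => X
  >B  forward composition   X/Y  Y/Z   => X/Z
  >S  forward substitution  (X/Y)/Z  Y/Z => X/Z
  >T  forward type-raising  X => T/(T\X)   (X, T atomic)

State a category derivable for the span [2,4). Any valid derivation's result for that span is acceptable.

[0,4] S   >
  [0,1] "this" : S/(S\NP)
  [1,4] S\NP   >
    [1,2] "some" : (S\NP)/(NP\S)
    [2,4] NP\S   >
      [2,3] "heard" : (NP\S)/N
      [3,4] "a" : N

NP\S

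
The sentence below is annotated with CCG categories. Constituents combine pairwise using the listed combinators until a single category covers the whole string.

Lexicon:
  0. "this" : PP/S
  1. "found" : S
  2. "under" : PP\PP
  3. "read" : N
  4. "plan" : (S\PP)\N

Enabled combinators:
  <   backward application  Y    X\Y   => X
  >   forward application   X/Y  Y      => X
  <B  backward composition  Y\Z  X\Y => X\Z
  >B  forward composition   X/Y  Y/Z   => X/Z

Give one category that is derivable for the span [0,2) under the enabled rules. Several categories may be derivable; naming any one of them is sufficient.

PP

[0,5] S   <
  [0,2] PP   >
    [0,1] "this" : PP/S
    [1,2] "found" : S
  [2,5] S\PP   <B
    [2,3] "under" : PP\PP
    [3,5] S\PP   <
      [3,4] "read" : N
      [4,5] "plan" : (S\PP)\N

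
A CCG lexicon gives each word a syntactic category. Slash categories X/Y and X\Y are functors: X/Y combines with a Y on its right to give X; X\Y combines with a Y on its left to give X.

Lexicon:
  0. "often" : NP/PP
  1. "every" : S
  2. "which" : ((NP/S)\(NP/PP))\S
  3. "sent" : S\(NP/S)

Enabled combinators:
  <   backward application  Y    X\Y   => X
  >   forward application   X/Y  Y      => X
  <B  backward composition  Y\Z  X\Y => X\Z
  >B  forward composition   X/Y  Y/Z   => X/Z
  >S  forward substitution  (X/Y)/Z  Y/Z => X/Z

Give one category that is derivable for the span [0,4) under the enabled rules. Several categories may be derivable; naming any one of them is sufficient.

[0,4] S   <
  [0,3] NP/S   <
    [0,1] "often" : NP/PP
    [1,3] (NP/S)\(NP/PP)   <
      [1,2] "every" : S
      [2,3] "which" : ((NP/S)\(NP/PP))\S
  [3,4] "sent" : S\(NP/S)

S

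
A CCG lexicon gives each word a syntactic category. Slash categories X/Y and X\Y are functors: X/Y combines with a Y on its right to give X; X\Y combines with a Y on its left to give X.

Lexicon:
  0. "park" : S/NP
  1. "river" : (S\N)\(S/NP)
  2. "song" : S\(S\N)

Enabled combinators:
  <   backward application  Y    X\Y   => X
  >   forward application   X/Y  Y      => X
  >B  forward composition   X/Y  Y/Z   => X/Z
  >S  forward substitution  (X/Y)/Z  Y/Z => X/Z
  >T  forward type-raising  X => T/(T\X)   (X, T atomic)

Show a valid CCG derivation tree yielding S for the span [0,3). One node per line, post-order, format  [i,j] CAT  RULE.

[0,3] S   <
  [0,2] S\N   <
    [0,1] "park" : S/NP
    [1,2] "river" : (S\N)\(S/NP)
  [2,3] "song" : S\(S\N)

[0,1] S/NP  lex  "park"
[1,2] (S\N)\(S/NP)  lex  "river"
[0,2] S\N  <  k=1
[2,3] S\(S\N)  lex  "song"
[0,3] S  <  k=2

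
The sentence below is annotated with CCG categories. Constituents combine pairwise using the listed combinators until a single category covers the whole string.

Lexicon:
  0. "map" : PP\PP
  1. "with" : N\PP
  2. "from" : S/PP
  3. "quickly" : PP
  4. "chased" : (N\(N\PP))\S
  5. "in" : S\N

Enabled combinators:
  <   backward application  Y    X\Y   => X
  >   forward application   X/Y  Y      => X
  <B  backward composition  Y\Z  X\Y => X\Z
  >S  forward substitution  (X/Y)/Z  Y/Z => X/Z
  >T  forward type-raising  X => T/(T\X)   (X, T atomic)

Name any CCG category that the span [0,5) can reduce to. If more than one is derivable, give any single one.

N

[0,6] S   <
  [0,5] N   <
    [0,2] N\PP   <B
      [0,1] "map" : PP\PP
      [1,2] "with" : N\PP
    [2,5] N\(N\PP)   <
      [2,4] S   >
        [2,3] "from" : S/PP
        [3,4] "quickly" : PP
      [4,5] "chased" : (N\(N\PP))\S
  [5,6] "in" : S\N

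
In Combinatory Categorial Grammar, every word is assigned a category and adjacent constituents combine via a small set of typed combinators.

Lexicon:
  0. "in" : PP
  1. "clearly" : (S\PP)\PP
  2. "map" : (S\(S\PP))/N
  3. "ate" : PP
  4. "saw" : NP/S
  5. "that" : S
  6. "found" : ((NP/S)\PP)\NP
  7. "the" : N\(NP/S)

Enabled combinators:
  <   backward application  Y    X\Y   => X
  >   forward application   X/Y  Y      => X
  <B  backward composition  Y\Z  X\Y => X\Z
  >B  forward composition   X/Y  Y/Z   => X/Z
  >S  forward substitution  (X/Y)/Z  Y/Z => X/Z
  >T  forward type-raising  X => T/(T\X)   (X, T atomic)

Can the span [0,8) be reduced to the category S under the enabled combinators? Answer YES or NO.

[0,8] S   <
  [0,2] S\PP   <
    [0,1] "in" : PP
    [1,2] "clearly" : (S\PP)\PP
  [2,8] S\(S\PP)   >
    [2,3] "map" : (S\(S\PP))/N
    [3,8] N   <
      [3,4] "ate" : PP
      [4,8] N\PP   <B
        [4,7] (NP/S)\PP   <
          [4,6] NP   >
            [4,5] "saw" : NP/S
            [5,6] "that" : S
          [6,7] "found" : ((NP/S)\PP)\NP
        [7,8] "the" : N\(NP/S)

YES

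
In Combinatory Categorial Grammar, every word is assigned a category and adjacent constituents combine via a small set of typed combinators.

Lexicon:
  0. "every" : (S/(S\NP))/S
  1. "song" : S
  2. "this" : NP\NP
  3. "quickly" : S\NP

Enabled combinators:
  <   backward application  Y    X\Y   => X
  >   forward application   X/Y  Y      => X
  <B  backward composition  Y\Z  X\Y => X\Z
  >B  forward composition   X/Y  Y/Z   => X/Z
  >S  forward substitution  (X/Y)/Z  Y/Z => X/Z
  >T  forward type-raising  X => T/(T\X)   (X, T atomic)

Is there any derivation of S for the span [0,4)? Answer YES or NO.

[0,4] S   >
  [0,2] S/(S\NP)   >
    [0,1] "every" : (S/(S\NP))/S
    [1,2] "song" : S
  [2,4] S\NP   <B
    [2,3] "this" : NP\NP
    [3,4] "quickly" : S\NP

YES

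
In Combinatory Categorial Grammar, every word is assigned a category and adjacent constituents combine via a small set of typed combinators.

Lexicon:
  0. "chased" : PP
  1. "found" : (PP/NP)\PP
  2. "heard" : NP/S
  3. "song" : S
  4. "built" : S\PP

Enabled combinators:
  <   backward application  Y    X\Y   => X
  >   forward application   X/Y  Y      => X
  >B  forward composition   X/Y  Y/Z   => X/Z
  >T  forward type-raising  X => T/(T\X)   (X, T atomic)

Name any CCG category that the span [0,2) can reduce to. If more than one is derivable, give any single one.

[0,5] S   <
  [0,4] PP   >
    [0,3] PP/S   >B
      [0,2] PP/NP   <
        [0,1] "chased" : PP
        [1,2] "found" : (PP/NP)\PP
      [2,3] "heard" : NP/S
    [3,4] "song" : S
  [4,5] "built" : S\PP

PP/NP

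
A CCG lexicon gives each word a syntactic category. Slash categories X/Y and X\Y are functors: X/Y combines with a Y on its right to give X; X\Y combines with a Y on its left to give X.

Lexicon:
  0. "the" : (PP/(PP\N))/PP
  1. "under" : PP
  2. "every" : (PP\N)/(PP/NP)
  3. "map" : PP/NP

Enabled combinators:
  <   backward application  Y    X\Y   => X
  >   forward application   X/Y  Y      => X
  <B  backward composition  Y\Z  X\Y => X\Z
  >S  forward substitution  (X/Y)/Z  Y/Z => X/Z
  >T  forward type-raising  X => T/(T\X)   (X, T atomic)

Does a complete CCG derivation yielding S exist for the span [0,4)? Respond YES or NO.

(PP/(PP\N))/PP PP (PP\N)/(PP/NP) PP/NP
CKY chart[0,4] = {N/(N\PP), NP/(NP\PP), PP, PP/(PP\PP), S/(S\PP)}; S ∉ chart

NO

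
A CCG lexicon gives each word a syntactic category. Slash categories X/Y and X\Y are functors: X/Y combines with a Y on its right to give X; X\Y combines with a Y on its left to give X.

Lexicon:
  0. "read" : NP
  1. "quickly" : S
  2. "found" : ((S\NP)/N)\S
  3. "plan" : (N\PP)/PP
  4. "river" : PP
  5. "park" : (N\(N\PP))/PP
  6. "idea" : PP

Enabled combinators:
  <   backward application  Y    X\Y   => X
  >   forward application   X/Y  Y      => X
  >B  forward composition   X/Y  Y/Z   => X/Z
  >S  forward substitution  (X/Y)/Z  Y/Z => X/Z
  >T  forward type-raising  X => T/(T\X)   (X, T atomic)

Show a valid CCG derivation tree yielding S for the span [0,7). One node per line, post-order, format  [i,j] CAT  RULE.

[0,7] S   <
  [0,1] "read" : NP
  [1,7] S\NP   >
    [1,3] (S\NP)/N   <
      [1,2] "quickly" : S
      [2,3] "found" : ((S\NP)/N)\S
    [3,7] N   <
      [3,5] N\PP   >
        [3,4] "plan" : (N\PP)/PP
        [4,5] "river" : PP
      [5,7] N\(N\PP)   >
        [5,6] "park" : (N\(N\PP))/PP
        [6,7] "idea" : PP

[0,1] NP  lex  "read"
[1,2] S  lex  "quickly"
[2,3] ((S\NP)/N)\S  lex  "found"
[1,3] (S\NP)/N  <  k=2
[3,4] (N\PP)/PP  lex  "plan"
[4,5] PP  lex  "river"
[3,5] N\PP  >  k=4
[5,6] (N\(N\PP))/PP  lex  "park"
[6,7] PP  lex  "idea"
[5,7] N\(N\PP)  >  k=6
[3,7] N  <  k=5
[1,7] S\NP  >  k=3
[0,7] S  <  k=1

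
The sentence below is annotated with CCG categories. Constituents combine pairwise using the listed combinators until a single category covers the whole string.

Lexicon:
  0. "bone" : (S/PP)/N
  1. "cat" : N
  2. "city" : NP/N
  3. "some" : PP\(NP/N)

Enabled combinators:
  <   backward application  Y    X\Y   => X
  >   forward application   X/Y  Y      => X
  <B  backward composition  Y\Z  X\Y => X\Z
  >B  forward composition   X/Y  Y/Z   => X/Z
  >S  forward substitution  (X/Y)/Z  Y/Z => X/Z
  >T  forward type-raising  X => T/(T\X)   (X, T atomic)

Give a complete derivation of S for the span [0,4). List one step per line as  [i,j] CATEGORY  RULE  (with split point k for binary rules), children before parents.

[0,4] S   >
  [0,2] S/PP   >
    [0,1] "bone" : (S/PP)/N
    [1,2] "cat" : N
  [2,4] PP   <
    [2,3] "city" : NP/N
    [3,4] "some" : PP\(NP/N)

[0,1] (S/PP)/N  lex  "bone"
[1,2] N  lex  "cat"
[0,2] S/PP  >  k=1
[2,3] NP/N  lex  "city"
[3,4] PP\(NP/N)  lex  "some"
[2,4] PP  <  k=3
[0,4] S  >  k=2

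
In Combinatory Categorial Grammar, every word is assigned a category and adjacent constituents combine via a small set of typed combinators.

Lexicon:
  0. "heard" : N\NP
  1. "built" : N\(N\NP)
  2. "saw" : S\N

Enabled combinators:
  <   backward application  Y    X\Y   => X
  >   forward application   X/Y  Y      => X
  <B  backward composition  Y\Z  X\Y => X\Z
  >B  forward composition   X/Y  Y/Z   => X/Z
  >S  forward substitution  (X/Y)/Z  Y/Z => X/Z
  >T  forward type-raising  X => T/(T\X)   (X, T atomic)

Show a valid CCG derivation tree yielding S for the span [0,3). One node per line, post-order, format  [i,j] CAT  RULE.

[0,1] N\NP  lex  "heard"
[1,2] N\(N\NP)  lex  "built"
[0,2] N  <  k=1
[2,3] S\N  lex  "saw"
[0,3] S  <  k=2

[0,3] S   <
  [0,2] N   <
    [0,1] "heard" : N\NP
    [1,2] "built" : N\(N\NP)
  [2,3] "saw" : S\N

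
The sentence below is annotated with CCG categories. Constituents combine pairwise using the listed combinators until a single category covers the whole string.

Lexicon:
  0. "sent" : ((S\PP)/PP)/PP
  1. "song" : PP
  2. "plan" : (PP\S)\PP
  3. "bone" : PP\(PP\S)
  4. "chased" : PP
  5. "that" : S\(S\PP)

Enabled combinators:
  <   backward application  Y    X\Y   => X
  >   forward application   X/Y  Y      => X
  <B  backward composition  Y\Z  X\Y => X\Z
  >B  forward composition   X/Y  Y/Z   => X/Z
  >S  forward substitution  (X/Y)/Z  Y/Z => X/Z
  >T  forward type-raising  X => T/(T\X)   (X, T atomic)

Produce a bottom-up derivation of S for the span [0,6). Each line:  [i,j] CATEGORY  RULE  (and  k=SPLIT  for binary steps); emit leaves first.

[0,6] S   <
  [0,5] S\PP   >
    [0,4] (S\PP)/PP   >
      [0,1] "sent" : ((S\PP)/PP)/PP
      [1,4] PP   <
        [1,3] PP\S   <
          [1,2] "song" : PP
          [2,3] "plan" : (PP\S)\PP
        [3,4] "bone" : PP\(PP\S)
    [4,5] "chased" : PP
  [5,6] "that" : S\(S\PP)

[0,1] ((S\PP)/PP)/PP  lex  "sent"
[1,2] PP  lex  "song"
[2,3] (PP\S)\PP  lex  "plan"
[1,3] PP\S  <  k=2
[3,4] PP\(PP\S)  lex  "bone"
[1,4] PP  <  k=3
[0,4] (S\PP)/PP  >  k=1
[4,5] PP  lex  "chased"
[0,5] S\PP  >  k=4
[5,6] S\(S\PP)  lex  "that"
[0,6] S  <  k=5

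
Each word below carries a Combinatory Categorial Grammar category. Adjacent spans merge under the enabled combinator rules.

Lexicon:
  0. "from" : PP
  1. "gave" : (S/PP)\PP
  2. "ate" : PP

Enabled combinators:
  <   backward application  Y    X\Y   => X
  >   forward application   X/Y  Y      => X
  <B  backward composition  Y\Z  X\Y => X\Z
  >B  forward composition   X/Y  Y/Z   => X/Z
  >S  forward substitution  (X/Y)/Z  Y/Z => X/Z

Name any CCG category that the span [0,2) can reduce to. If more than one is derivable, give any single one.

[0,3] S   >
  [0,2] S/PP   <
    [0,1] "from" : PP
    [1,2] "gave" : (S/PP)\PP
  [2,3] "ate" : PP

S/PP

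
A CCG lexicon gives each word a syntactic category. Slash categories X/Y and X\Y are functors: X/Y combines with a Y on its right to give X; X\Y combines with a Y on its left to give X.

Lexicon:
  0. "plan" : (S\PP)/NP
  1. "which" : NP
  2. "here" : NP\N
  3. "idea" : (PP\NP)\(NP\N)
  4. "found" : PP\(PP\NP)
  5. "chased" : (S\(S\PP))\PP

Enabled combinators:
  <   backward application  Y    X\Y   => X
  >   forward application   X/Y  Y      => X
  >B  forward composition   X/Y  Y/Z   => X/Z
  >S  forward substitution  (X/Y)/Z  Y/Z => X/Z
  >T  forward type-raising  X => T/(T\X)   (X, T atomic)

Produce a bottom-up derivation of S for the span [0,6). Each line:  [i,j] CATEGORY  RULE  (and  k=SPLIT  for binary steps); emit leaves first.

[0,6] S   <
  [0,2] S\PP   >
    [0,1] "plan" : (S\PP)/NP
    [1,2] "which" : NP
  [2,6] S\(S\PP)   <
    [2,5] PP   <
      [2,4] PP\NP   <
        [2,3] "here" : NP\N
        [3,4] "idea" : (PP\NP)\(NP\N)
      [4,5] "found" : PP\(PP\NP)
    [5,6] "chased" : (S\(S\PP))\PP

[0,1] (S\PP)/NP  lex  "plan"
[1,2] NP  lex  "which"
[0,2] S\PP  >  k=1
[2,3] NP\N  lex  "here"
[3,4] (PP\NP)\(NP\N)  lex  "idea"
[2,4] PP\NP  <  k=3
[4,5] PP\(PP\NP)  lex  "found"
[2,5] PP  <  k=4
[5,6] (S\(S\PP))\PP  lex  "chased"
[2,6] S\(S\PP)  <  k=5
[0,6] S  <  k=2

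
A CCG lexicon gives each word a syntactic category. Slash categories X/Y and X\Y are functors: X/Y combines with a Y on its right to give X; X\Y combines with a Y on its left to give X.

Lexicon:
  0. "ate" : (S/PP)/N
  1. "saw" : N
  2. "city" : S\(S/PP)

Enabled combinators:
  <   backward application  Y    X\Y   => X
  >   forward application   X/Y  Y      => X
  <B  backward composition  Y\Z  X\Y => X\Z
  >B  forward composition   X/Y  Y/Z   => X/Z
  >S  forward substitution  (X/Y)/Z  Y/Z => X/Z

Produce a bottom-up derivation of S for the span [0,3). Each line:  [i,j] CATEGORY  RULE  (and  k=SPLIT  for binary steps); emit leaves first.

[0,3] S   <
  [0,2] S/PP   >
    [0,1] "ate" : (S/PP)/N
    [1,2] "saw" : N
  [2,3] "city" : S\(S/PP)

[0,1] (S/PP)/N  lex  "ate"
[1,2] N  lex  "saw"
[0,2] S/PP  >  k=1
[2,3] S\(S/PP)  lex  "city"
[0,3] S  <  k=2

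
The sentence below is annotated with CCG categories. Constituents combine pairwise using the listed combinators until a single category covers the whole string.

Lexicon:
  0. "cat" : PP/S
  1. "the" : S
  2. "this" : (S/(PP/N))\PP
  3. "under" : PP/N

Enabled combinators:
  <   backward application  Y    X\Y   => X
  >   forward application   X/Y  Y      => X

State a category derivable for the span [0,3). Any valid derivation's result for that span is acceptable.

[0,4] S   >
  [0,3] S/(PP/N)   <
    [0,2] PP   >
      [0,1] "cat" : PP/S
      [1,2] "the" : S
    [2,3] "this" : (S/(PP/N))\PP
  [3,4] "under" : PP/N

S/(PP/N)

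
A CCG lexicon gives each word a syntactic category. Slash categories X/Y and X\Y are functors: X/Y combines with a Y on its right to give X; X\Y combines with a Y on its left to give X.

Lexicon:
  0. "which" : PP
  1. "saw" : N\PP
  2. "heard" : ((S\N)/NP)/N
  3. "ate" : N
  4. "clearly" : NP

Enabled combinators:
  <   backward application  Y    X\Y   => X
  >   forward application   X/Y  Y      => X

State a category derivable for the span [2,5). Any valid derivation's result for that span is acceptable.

[0,5] S   <
  [0,2] N   <
    [0,1] "which" : PP
    [1,2] "saw" : N\PP
  [2,5] S\N   >
    [2,4] (S\N)/NP   >
      [2,3] "heard" : ((S\N)/NP)/N
      [3,4] "ate" : N
    [4,5] "clearly" : NP

S\N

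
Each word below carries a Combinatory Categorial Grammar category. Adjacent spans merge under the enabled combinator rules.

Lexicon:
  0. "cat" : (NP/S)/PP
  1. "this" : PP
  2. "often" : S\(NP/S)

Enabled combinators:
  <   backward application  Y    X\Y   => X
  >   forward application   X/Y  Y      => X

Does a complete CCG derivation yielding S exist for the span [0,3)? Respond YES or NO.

[0,3] S   <
  [0,2] NP/S   >
    [0,1] "cat" : (NP/S)/PP
    [1,2] "this" : PP
  [2,3] "often" : S\(NP/S)

YES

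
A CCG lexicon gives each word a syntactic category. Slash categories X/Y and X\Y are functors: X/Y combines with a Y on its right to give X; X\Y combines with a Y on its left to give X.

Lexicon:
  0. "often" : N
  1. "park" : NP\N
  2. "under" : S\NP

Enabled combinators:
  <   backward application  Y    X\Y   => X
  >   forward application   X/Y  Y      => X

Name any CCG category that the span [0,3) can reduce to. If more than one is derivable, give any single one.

S

[0,3] S   <
  [0,2] NP   <
    [0,1] "often" : N
    [1,2] "park" : NP\N
  [2,3] "under" : S\NP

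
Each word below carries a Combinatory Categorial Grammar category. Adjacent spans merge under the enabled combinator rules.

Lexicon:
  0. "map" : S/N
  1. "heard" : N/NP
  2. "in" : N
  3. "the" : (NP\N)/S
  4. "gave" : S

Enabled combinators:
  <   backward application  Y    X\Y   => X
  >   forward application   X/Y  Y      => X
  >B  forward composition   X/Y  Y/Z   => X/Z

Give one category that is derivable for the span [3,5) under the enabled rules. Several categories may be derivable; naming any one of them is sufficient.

NP\N

[0,5] S   >
  [0,2] S/NP   >B
    [0,1] "map" : S/N
    [1,2] "heard" : N/NP
  [2,5] NP   <
    [2,3] "in" : N
    [3,5] NP\N   >
      [3,4] "the" : (NP\N)/S
      [4,5] "gave" : S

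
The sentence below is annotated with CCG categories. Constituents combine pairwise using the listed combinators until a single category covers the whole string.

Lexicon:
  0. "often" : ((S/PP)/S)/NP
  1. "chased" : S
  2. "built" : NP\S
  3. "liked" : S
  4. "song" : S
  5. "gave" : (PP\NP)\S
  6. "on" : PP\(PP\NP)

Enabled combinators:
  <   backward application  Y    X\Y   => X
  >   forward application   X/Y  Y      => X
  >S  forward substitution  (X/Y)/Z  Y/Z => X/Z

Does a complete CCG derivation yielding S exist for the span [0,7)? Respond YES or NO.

YES

[0,7] S   >
  [0,4] S/PP   >
    [0,3] (S/PP)/S   >
      [0,1] "often" : ((S/PP)/S)/NP
      [1,3] NP   <
        [1,2] "chased" : S
        [2,3] "built" : NP\S
    [3,4] "liked" : S
  [4,7] PP   <
    [4,6] PP\NP   <
      [4,5] "song" : S
      [5,6] "gave" : (PP\NP)\S
    [6,7] "on" : PP\(PP\NP)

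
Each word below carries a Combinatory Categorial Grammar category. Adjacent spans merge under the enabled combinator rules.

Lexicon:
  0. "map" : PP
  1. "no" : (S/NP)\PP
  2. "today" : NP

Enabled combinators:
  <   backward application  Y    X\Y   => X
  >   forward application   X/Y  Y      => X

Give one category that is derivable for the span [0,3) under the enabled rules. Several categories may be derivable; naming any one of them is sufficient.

S

[0,3] S   >
  [0,2] S/NP   <
    [0,1] "map" : PP
    [1,2] "no" : (S/NP)\PP
  [2,3] "today" : NP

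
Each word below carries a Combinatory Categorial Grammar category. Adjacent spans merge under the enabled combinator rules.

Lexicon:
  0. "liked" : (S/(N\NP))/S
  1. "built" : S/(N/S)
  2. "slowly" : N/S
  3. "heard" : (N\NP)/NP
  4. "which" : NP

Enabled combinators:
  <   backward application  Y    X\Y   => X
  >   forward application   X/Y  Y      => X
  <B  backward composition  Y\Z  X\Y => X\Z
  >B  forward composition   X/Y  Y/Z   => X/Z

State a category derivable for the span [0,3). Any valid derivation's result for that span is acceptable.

S/(N\NP)

[0,5] S   >
  [0,3] S/(N\NP)   >
    [0,1] "liked" : (S/(N\NP))/S
    [1,3] S   >
      [1,2] "built" : S/(N/S)
      [2,3] "slowly" : N/S
  [3,5] N\NP   >
    [3,4] "heard" : (N\NP)/NP
    [4,5] "which" : NP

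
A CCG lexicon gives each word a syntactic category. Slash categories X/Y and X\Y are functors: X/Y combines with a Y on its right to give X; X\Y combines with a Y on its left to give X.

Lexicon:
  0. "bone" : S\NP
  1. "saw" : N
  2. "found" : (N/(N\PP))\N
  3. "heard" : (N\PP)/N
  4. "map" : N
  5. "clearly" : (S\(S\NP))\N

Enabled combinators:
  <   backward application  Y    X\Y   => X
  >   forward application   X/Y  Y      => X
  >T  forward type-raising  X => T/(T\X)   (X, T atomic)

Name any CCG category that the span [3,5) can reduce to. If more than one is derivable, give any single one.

N\PP

[0,6] S   <
  [0,1] "bone" : S\NP
  [1,6] S\(S\NP)   <
    [1,5] N   >
      [1,3] N/(N\PP)   <
        [1,2] "saw" : N
        [2,3] "found" : (N/(N\PP))\N
      [3,5] N\PP   >
        [3,4] "heard" : (N\PP)/N
        [4,5] "map" : N
    [5,6] "clearly" : (S\(S\NP))\N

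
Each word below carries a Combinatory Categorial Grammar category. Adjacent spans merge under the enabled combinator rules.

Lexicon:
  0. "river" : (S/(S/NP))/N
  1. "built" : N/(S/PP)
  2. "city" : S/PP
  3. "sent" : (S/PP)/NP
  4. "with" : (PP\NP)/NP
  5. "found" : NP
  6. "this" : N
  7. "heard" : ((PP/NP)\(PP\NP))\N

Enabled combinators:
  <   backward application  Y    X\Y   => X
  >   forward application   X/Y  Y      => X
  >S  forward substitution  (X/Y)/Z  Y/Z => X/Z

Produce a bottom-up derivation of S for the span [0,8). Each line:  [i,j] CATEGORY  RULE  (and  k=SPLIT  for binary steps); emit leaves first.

[0,8] S   >
  [0,3] S/(S/NP)   >
    [0,1] "river" : (S/(S/NP))/N
    [1,3] N   >
      [1,2] "built" : N/(S/PP)
      [2,3] "city" : S/PP
  [3,8] S/NP   >S
    [3,4] "sent" : (S/PP)/NP
    [4,8] PP/NP   <
      [4,6] PP\NP   >
        [4,5] "with" : (PP\NP)/NP
        [5,6] "found" : NP
      [6,8] (PP/NP)\(PP\NP)   <
        [6,7] "this" : N
        [7,8] "heard" : ((PP/NP)\(PP\NP))\N

[0,1] (S/(S/NP))/N  lex  "river"
[1,2] N/(S/PP)  lex  "built"
[2,3] S/PP  lex  "city"
[1,3] N  >  k=2
[0,3] S/(S/NP)  >  k=1
[3,4] (S/PP)/NP  lex  "sent"
[4,5] (PP\NP)/NP  lex  "with"
[5,6] NP  lex  "found"
[4,6] PP\NP  >  k=5
[6,7] N  lex  "this"
[7,8] ((PP/NP)\(PP\NP))\N  lex  "heard"
[6,8] (PP/NP)\(PP\NP)  <  k=7
[4,8] PP/NP  <  k=6
[3,8] S/NP  >S  k=4
[0,8] S  >  k=3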